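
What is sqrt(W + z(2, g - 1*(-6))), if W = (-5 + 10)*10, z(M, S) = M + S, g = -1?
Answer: sqrt(57) ≈ 7.5498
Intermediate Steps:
W = 50 (W = 5*10 = 50)
sqrt(W + z(2, g - 1*(-6))) = sqrt(50 + (2 + (-1 - 1*(-6)))) = sqrt(50 + (2 + (-1 + 6))) = sqrt(50 + (2 + 5)) = sqrt(50 + 7) = sqrt(57)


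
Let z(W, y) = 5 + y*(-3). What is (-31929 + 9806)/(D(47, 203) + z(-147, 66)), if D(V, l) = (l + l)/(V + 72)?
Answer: 376091/3223 ≈ 116.69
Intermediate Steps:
z(W, y) = 5 - 3*y
D(V, l) = 2*l/(72 + V) (D(V, l) = (2*l)/(72 + V) = 2*l/(72 + V))
(-31929 + 9806)/(D(47, 203) + z(-147, 66)) = (-31929 + 9806)/(2*203/(72 + 47) + (5 - 3*66)) = -22123/(2*203/119 + (5 - 198)) = -22123/(2*203*(1/119) - 193) = -22123/(58/17 - 193) = -22123/(-3223/17) = -22123*(-17/3223) = 376091/3223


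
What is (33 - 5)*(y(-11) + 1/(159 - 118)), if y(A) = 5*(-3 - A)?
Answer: 45948/41 ≈ 1120.7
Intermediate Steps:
y(A) = -15 - 5*A
(33 - 5)*(y(-11) + 1/(159 - 118)) = (33 - 5)*((-15 - 5*(-11)) + 1/(159 - 118)) = 28*((-15 + 55) + 1/41) = 28*(40 + 1/41) = 28*(1641/41) = 45948/41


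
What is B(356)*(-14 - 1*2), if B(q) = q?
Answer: -5696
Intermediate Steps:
B(356)*(-14 - 1*2) = 356*(-14 - 1*2) = 356*(-14 - 2) = 356*(-16) = -5696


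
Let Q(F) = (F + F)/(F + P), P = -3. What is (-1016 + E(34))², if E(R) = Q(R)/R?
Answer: 991872036/961 ≈ 1.0321e+6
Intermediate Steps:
Q(F) = 2*F/(-3 + F) (Q(F) = (F + F)/(F - 3) = (2*F)/(-3 + F) = 2*F/(-3 + F))
E(R) = 2/(-3 + R) (E(R) = (2*R/(-3 + R))/R = 2/(-3 + R))
(-1016 + E(34))² = (-1016 + 2/(-3 + 34))² = (-1016 + 2/31)² = (-31494/31)² = 991872036/961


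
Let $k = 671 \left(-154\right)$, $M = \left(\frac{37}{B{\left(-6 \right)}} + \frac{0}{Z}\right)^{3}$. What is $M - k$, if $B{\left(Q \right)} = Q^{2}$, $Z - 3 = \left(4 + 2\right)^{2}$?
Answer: $\frac{4821201757}{46656} \approx 1.0334 \cdot 10^{5}$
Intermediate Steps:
$Z = 39$ ($Z = 3 + \left(4 + 2\right)^{2} = 3 + 6^{2} = 3 + 36 = 39$)
$M = \frac{50653}{46656}$ ($M = \left(\frac{37}{\left(-6\right)^{2}} + \frac{0}{39}\right)^{3} = \left(\frac{37}{36} + 0 \cdot \frac{1}{39}\right)^{3} = \left(37 \cdot \frac{1}{36} + 0\right)^{3} = \left(\frac{37}{36} + 0\right)^{3} = \left(\frac{37}{36}\right)^{3} = \frac{50653}{46656} \approx 1.0857$)
$k = -103334$
$M - k = \frac{50653}{46656} - -103334 = \frac{50653}{46656} + 103334 = \frac{4821201757}{46656}$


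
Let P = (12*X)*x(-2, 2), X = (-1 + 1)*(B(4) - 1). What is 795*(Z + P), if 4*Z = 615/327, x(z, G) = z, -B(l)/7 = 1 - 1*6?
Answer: 162975/436 ≈ 373.80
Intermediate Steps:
B(l) = 35 (B(l) = -7*(1 - 1*6) = -7*(1 - 6) = -7*(-5) = 35)
X = 0 (X = (-1 + 1)*(35 - 1) = 0*34 = 0)
Z = 205/436 (Z = (615/327)/4 = (615*(1/327))/4 = (1/4)*(205/109) = 205/436 ≈ 0.47018)
P = 0 (P = (12*0)*(-2) = 0*(-2) = 0)
795*(Z + P) = 795*(205/436 + 0) = 795*(205/436) = 162975/436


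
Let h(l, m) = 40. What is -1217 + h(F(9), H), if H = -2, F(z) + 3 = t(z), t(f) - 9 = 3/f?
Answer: -1177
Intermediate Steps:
t(f) = 9 + 3/f
F(z) = 6 + 3/z (F(z) = -3 + (9 + 3/z) = 6 + 3/z)
-1217 + h(F(9), H) = -1217 + 40 = -1177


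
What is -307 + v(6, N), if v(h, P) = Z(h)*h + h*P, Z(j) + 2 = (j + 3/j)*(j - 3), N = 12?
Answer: -130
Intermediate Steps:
Z(j) = -2 + (-3 + j)*(j + 3/j) (Z(j) = -2 + (j + 3/j)*(j - 3) = -2 + (j + 3/j)*(-3 + j) = -2 + (-3 + j)*(j + 3/j))
v(h, P) = P*h + h*(1 + h**2 - 9/h - 3*h) (v(h, P) = (1 + h**2 - 9/h - 3*h)*h + h*P = h*(1 + h**2 - 9/h - 3*h) + P*h = P*h + h*(1 + h**2 - 9/h - 3*h))
-307 + v(6, N) = -307 + (-9 + 12*6 + 6*(1 + 6**2 - 3*6)) = -307 + (-9 + 72 + 6*(1 + 36 - 18)) = -307 + (-9 + 72 + 6*19) = -307 + (-9 + 72 + 114) = -307 + 177 = -130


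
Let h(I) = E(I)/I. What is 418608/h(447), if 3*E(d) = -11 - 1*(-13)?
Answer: 280676664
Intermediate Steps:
E(d) = ⅔ (E(d) = (-11 - 1*(-13))/3 = (-11 + 13)/3 = (⅓)*2 = ⅔)
h(I) = 2/(3*I)
418608/h(447) = 418608/(((⅔)/447)) = 418608/(((⅔)*(1/447))) = 418608/(2/1341) = 418608*(1341/2) = 280676664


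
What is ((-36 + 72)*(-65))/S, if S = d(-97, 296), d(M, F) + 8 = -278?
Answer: 90/11 ≈ 8.1818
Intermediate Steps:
d(M, F) = -286 (d(M, F) = -8 - 278 = -286)
S = -286
((-36 + 72)*(-65))/S = ((-36 + 72)*(-65))/(-286) = (36*(-65))*(-1/286) = -2340*(-1/286) = 90/11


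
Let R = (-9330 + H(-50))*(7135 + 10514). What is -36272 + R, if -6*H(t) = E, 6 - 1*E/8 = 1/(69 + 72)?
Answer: -7747595954/47 ≈ -1.6484e+8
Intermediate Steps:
E = 6760/141 (E = 48 - 8/(69 + 72) = 48 - 8/141 = 6760/141 ≈ 47.943)
H(t) = -3380/423 (H(t) = -⅙*6760/141 = -3380/423)
R = -7745891170/47 (R = (-9330 - 3380/423)*(7135 + 10514) = -3949970/423*17649 = -7745891170/47 ≈ -1.6481e+8)
-36272 + R = -36272 - 7745891170/47 = -7747595954/47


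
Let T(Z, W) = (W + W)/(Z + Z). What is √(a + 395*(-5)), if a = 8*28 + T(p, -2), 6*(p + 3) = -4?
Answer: I*√211805/11 ≈ 41.838*I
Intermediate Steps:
p = -11/3 (p = -3 + (⅙)*(-4) = -3 - ⅔ = -11/3 ≈ -3.6667)
T(Z, W) = W/Z (T(Z, W) = (2*W)/((2*Z)) = (2*W)*(1/(2*Z)) = W/Z)
a = 2470/11 (a = 8*28 - 2/(-11/3) = 224 - 2*(-3/11) = 224 + 6/11 = 2470/11 ≈ 224.55)
√(a + 395*(-5)) = √(2470/11 + 395*(-5)) = √(2470/11 - 1975) = √(-19255/11) = I*√211805/11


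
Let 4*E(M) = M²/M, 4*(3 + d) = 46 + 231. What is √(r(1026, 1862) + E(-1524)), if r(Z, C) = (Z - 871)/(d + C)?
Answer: I*√2517894281/2571 ≈ 19.517*I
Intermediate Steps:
d = 265/4 (d = -3 + (46 + 231)/4 = -3 + (¼)*277 = -3 + 277/4 = 265/4 ≈ 66.250)
E(M) = M/4 (E(M) = (M²/M)/4 = M/4)
r(Z, C) = (-871 + Z)/(265/4 + C) (r(Z, C) = (Z - 871)/(265/4 + C) = (-871 + Z)/(265/4 + C))
√(r(1026, 1862) + E(-1524)) = √(4*(-871 + 1026)/(265 + 4*1862) + (¼)*(-1524)) = √(4*155/(265 + 7448) - 381) = √(4*155/7713 - 381) = √(4*(1/7713)*155 - 381) = √(620/7713 - 381) = √(-2938033/7713) = I*√2517894281/2571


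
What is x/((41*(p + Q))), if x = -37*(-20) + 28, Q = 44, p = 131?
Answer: 768/7175 ≈ 0.10704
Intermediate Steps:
x = 768 (x = 740 + 28 = 768)
x/((41*(p + Q))) = 768/((41*(131 + 44))) = 768/((41*175)) = 768/7175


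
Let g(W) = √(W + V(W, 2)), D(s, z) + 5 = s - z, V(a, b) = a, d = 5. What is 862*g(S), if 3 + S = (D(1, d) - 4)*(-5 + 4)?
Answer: 1724*√5 ≈ 3855.0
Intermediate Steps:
D(s, z) = -5 + s - z (D(s, z) = -5 + (s - z) = -5 + s - z)
S = 10 (S = -3 + ((-5 + 1 - 1*5) - 4)*(-5 + 4) = -3 + ((-5 + 1 - 5) - 4)*(-1) = -3 + (-9 - 4)*(-1) = -3 - 13*(-1) = -3 + 13 = 10)
g(W) = √2*√W (g(W) = √(W + W) = √(2*W) = √2*√W)
862*g(S) = 862*(√2*√10) = 862*(2*√5) = 1724*√5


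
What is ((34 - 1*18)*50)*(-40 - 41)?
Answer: -64800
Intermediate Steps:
((34 - 1*18)*50)*(-40 - 41) = ((34 - 18)*50)*(-81) = (16*50)*(-81) = 800*(-81) = -64800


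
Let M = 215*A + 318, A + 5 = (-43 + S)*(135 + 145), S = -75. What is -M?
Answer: 7104357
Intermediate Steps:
A = -33045 (A = -5 + (-43 - 75)*(135 + 145) = -5 - 118*280 = -5 - 33040 = -33045)
M = -7104357 (M = 215*(-33045) + 318 = -7104675 + 318 = -7104357)
-M = -1*(-7104357) = 7104357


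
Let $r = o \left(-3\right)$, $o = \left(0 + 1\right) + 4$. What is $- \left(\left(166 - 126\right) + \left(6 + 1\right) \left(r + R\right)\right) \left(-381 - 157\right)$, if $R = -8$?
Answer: $-65098$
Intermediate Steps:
$o = 5$ ($o = 1 + 4 = 5$)
$r = -15$ ($r = 5 \left(-3\right) = -15$)
$- \left(\left(166 - 126\right) + \left(6 + 1\right) \left(r + R\right)\right) \left(-381 - 157\right) = - \left(\left(166 - 126\right) + \left(6 + 1\right) \left(-15 - 8\right)\right) \left(-381 - 157\right) = - \left(40 + 7 \left(-23\right)\right) \left(-538\right) = - \left(40 - 161\right) \left(-538\right) = - \left(-121\right) \left(-538\right) = \left(-1\right) 65098 = -65098$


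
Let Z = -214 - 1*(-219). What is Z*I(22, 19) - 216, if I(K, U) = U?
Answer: -121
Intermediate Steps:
Z = 5 (Z = -214 + 219 = 5)
Z*I(22, 19) - 216 = 5*19 - 216 = 95 - 216 = -121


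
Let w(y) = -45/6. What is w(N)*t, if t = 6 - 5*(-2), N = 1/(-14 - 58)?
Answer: -120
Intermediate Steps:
N = -1/72 (N = 1/(-72) = -1/72 ≈ -0.013889)
t = 16 (t = 6 + 10 = 16)
w(y) = -15/2 (w(y) = -45*⅙ = -15/2)
w(N)*t = -15/2*16 = -120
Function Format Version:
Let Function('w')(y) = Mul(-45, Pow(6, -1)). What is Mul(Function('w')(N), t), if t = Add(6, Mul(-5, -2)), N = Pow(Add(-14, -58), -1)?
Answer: -120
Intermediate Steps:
N = Rational(-1, 72) (N = Pow(-72, -1) = Rational(-1, 72) ≈ -0.013889)
t = 16 (t = Add(6, 10) = 16)
Function('w')(y) = Rational(-15, 2) (Function('w')(y) = Mul(-45, Rational(1, 6)) = Rational(-15, 2))
Mul(Function('w')(N), t) = Mul(Rational(-15, 2), 16) = -120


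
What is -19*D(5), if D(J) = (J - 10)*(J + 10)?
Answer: 1425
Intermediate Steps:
D(J) = (-10 + J)*(10 + J)
-19*D(5) = -19*(-100 + 5**2) = -19*(-100 + 25) = -19*(-75) = 1425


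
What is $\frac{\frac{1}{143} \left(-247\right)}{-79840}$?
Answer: $\frac{19}{878240} \approx 2.1634 \cdot 10^{-5}$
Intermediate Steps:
$\frac{\frac{1}{143} \left(-247\right)}{-79840} = \frac{1}{143} \left(-247\right) \left(- \frac{1}{79840}\right) = \left(- \frac{19}{11}\right) \left(- \frac{1}{79840}\right) = \frac{19}{878240}$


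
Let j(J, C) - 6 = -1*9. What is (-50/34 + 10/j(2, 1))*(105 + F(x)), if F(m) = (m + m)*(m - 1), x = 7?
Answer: -15435/17 ≈ -907.94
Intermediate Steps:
j(J, C) = -3 (j(J, C) = 6 - 1*9 = 6 - 9 = -3)
F(m) = 2*m*(-1 + m) (F(m) = (2*m)*(-1 + m) = 2*m*(-1 + m))
(-50/34 + 10/j(2, 1))*(105 + F(x)) = (-50/34 + 10/(-3))*(105 + 2*7*(-1 + 7)) = (-50*1/34 + 10*(-1/3))*(105 + 2*7*6) = (-25/17 - 10/3)*(105 + 84) = -245/51*189 = -15435/17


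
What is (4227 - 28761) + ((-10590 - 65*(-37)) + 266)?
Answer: -32453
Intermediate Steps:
(4227 - 28761) + ((-10590 - 65*(-37)) + 266) = -24534 + ((-10590 + 2405) + 266) = -24534 + (-8185 + 266) = -24534 - 7919 = -32453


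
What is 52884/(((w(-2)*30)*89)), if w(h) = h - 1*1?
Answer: -2938/445 ≈ -6.6022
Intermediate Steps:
w(h) = -1 + h (w(h) = h - 1 = -1 + h)
52884/(((w(-2)*30)*89)) = 52884/((((-1 - 2)*30)*89)) = 52884/((-3*30*89)) = 52884/((-90*89)) = 52884/(-8010) = 52884*(-1/8010) = -2938/445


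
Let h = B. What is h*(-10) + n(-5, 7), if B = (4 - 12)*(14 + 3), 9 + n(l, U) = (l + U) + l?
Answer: 1348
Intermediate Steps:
n(l, U) = -9 + U + 2*l (n(l, U) = -9 + ((l + U) + l) = -9 + ((U + l) + l) = -9 + (U + 2*l) = -9 + U + 2*l)
B = -136 (B = -8*17 = -136)
h = -136
h*(-10) + n(-5, 7) = -136*(-10) + (-9 + 7 + 2*(-5)) = 1360 + (-9 + 7 - 10) = 1360 - 12 = 1348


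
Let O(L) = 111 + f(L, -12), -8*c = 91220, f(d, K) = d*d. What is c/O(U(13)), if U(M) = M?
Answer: -4561/112 ≈ -40.723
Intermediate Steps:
f(d, K) = d²
c = -22805/2 (c = -⅛*91220 = -22805/2 ≈ -11403.)
O(L) = 111 + L²
c/O(U(13)) = -22805/(2*(111 + 13²)) = -22805/(2*(111 + 169)) = -22805/2/280 = -22805/2*1/280 = -4561/112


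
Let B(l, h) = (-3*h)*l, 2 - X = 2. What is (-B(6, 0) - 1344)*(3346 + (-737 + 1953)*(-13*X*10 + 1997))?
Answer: -3268202112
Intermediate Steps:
X = 0 (X = 2 - 1*2 = 2 - 2 = 0)
B(l, h) = -3*h*l
(-B(6, 0) - 1344)*(3346 + (-737 + 1953)*(-13*X*10 + 1997)) = (-(-3)*0*6 - 1344)*(3346 + (-737 + 1953)*(-13*0*10 + 1997)) = (-1*0 - 1344)*(3346 + 1216*(0*10 + 1997)) = (0 - 1344)*(3346 + 1216*(0 + 1997)) = -1344*(3346 + 1216*1997) = -1344*(3346 + 2428352) = -1344*2431698 = -3268202112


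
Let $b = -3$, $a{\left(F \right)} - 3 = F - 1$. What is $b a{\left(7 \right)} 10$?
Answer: $-270$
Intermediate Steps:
$a{\left(F \right)} = 2 + F$ ($a{\left(F \right)} = 3 + \left(F - 1\right) = 3 + \left(-1 + F\right) = 2 + F$)
$b a{\left(7 \right)} 10 = - 3 \left(2 + 7\right) 10 = \left(-3\right) 9 \cdot 10 = \left(-27\right) 10 = -270$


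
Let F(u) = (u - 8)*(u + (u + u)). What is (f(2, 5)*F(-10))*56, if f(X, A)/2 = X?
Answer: 120960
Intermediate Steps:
f(X, A) = 2*X
F(u) = 3*u*(-8 + u) (F(u) = (-8 + u)*(u + 2*u) = (-8 + u)*(3*u) = 3*u*(-8 + u))
(f(2, 5)*F(-10))*56 = ((2*2)*(3*(-10)*(-8 - 10)))*56 = (4*(3*(-10)*(-18)))*56 = (4*540)*56 = 2160*56 = 120960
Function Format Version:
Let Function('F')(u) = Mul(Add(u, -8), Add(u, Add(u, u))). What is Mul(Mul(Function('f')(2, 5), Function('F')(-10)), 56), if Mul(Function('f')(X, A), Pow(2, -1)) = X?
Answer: 120960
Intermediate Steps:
Function('f')(X, A) = Mul(2, X)
Function('F')(u) = Mul(3, u, Add(-8, u)) (Function('F')(u) = Mul(Add(-8, u), Add(u, Mul(2, u))) = Mul(Add(-8, u), Mul(3, u)) = Mul(3, u, Add(-8, u)))
Mul(Mul(Function('f')(2, 5), Function('F')(-10)), 56) = Mul(Mul(Mul(2, 2), Mul(3, -10, Add(-8, -10))), 56) = Mul(Mul(4, Mul(3, -10, -18)), 56) = Mul(Mul(4, 540), 56) = Mul(2160, 56) = 120960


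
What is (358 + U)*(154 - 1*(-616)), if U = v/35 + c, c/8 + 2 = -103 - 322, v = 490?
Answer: -2343880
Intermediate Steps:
c = -3416 (c = -16 + 8*(-103 - 322) = -16 + 8*(-425) = -16 - 3400 = -3416)
U = -3402 (U = 490/35 - 3416 = 490*(1/35) - 3416 = 14 - 3416 = -3402)
(358 + U)*(154 - 1*(-616)) = (358 - 3402)*(154 - 1*(-616)) = -3044*(154 + 616) = -3044*770 = -2343880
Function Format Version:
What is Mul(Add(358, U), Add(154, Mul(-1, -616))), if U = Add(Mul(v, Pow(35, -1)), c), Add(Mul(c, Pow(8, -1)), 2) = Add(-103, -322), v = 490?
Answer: -2343880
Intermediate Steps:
c = -3416 (c = Add(-16, Mul(8, Add(-103, -322))) = Add(-16, Mul(8, -425)) = Add(-16, -3400) = -3416)
U = -3402 (U = Add(Mul(490, Pow(35, -1)), -3416) = Add(Mul(490, Rational(1, 35)), -3416) = Add(14, -3416) = -3402)
Mul(Add(358, U), Add(154, Mul(-1, -616))) = Mul(Add(358, -3402), Add(154, Mul(-1, -616))) = Mul(-3044, Add(154, 616)) = Mul(-3044, 770) = -2343880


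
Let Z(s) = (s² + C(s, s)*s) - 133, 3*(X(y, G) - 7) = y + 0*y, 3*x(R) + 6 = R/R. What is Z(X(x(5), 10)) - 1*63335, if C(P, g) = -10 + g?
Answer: -5139400/81 ≈ -63449.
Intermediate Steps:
x(R) = -5/3 (x(R) = -2 + (R/R)/3 = -2 + (⅓)*1 = -2 + ⅓ = -5/3)
X(y, G) = 7 + y/3 (X(y, G) = 7 + (y + 0*y)/3 = 7 + (y + 0)/3 = 7 + y/3)
Z(s) = -133 + s² + s*(-10 + s) (Z(s) = (s² + (-10 + s)*s) - 133 = (s² + s*(-10 + s)) - 133 = -133 + s² + s*(-10 + s))
Z(X(x(5), 10)) - 1*63335 = (-133 + (7 + (⅓)*(-5/3))² + (7 + (⅓)*(-5/3))*(-10 + (7 + (⅓)*(-5/3)))) - 1*63335 = (-133 + (7 - 5/9)² + (7 - 5/9)*(-10 + (7 - 5/9))) - 63335 = (-133 + (58/9)² + 58*(-10 + 58/9)/9) - 63335 = (-133 + 3364/81 + (58/9)*(-32/9)) - 63335 = (-133 + 3364/81 - 1856/81) - 63335 = -9265/81 - 63335 = -5139400/81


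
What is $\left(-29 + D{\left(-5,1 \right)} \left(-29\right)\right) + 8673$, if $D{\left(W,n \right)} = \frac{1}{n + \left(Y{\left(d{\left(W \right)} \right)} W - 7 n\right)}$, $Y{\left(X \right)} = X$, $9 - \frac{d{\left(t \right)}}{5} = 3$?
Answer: $\frac{1348493}{156} \approx 8644.2$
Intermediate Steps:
$d{\left(t \right)} = 30$ ($d{\left(t \right)} = 45 - 15 = 30$)
$D{\left(W,n \right)} = \frac{1}{- 6 n + 30 W}$ ($D{\left(W,n \right)} = \frac{1}{n + \left(30 W - 7 n\right)} = \frac{1}{n + \left(- 7 n + 30 W\right)} = \frac{1}{- 6 n + 30 W}$)
$\left(-29 + D{\left(-5,1 \right)} \left(-29\right)\right) + 8673 = \left(-29 + \frac{1}{6 \left(\left(-1\right) 1 + 5 \left(-5\right)\right)} \left(-29\right)\right) + 8673 = \left(-29 + \frac{1}{6 \left(-1 - 25\right)} \left(-29\right)\right) + 8673 = \left(-29 + \frac{1}{6 \left(-26\right)} \left(-29\right)\right) + 8673 = \left(-29 + \frac{1}{6} \left(- \frac{1}{26}\right) \left(-29\right)\right) + 8673 = \left(-29 - - \frac{29}{156}\right) + 8673 = \left(-29 + \frac{29}{156}\right) + 8673 = - \frac{4495}{156} + 8673 = \frac{1348493}{156}$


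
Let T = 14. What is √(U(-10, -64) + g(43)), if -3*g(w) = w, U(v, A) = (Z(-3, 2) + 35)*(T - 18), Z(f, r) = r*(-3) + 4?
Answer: I*√1317/3 ≈ 12.097*I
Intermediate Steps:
Z(f, r) = 4 - 3*r (Z(f, r) = -3*r + 4 = 4 - 3*r)
U(v, A) = -132 (U(v, A) = ((4 - 3*2) + 35)*(14 - 18) = ((4 - 6) + 35)*(-4) = (-2 + 35)*(-4) = 33*(-4) = -132)
g(w) = -w/3
√(U(-10, -64) + g(43)) = √(-132 - ⅓*43) = √(-132 - 43/3) = √(-439/3) = I*√1317/3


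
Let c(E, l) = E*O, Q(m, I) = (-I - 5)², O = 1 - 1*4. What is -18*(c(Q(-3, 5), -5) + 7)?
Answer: 5274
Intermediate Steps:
O = -3 (O = 1 - 4 = -3)
Q(m, I) = (-5 - I)²
c(E, l) = -3*E (c(E, l) = E*(-3) = -3*E)
-18*(c(Q(-3, 5), -5) + 7) = -18*(-3*(5 + 5)² + 7) = -18*(-3*10² + 7) = -18*(-3*100 + 7) = -18*(-300 + 7) = -18*(-293) = 5274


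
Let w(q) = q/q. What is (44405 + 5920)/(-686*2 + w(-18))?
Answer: -16775/457 ≈ -36.707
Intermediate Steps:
w(q) = 1
(44405 + 5920)/(-686*2 + w(-18)) = (44405 + 5920)/(-686*2 + 1) = 50325/(-1372 + 1) = 50325/(-1371) = 50325*(-1/1371) = -16775/457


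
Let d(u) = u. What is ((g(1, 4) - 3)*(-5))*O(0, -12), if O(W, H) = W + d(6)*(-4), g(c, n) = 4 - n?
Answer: -360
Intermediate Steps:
O(W, H) = -24 + W (O(W, H) = W + 6*(-4) = W - 24 = -24 + W)
((g(1, 4) - 3)*(-5))*O(0, -12) = (((4 - 1*4) - 3)*(-5))*(-24 + 0) = (((4 - 4) - 3)*(-5))*(-24) = ((0 - 3)*(-5))*(-24) = -3*(-5)*(-24) = 15*(-24) = -360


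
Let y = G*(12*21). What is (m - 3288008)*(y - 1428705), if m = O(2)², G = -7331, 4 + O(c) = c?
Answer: 10771885800468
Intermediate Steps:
O(c) = -4 + c
m = 4 (m = (-4 + 2)² = (-2)² = 4)
y = -1847412 (y = -87972*21 = -7331*252 = -1847412)
(m - 3288008)*(y - 1428705) = (4 - 3288008)*(-1847412 - 1428705) = -3288004*(-3276117) = 10771885800468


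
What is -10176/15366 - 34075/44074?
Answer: -162015579/112873514 ≈ -1.4354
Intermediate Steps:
-10176/15366 - 34075/44074 = -10176*1/15366 - 34075*1/44074 = -1696/2561 - 34075/44074 = -162015579/112873514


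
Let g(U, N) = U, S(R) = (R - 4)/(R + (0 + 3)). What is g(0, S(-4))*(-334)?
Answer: 0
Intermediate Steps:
S(R) = (-4 + R)/(3 + R) (S(R) = (-4 + R)/(R + 3) = (-4 + R)/(3 + R))
g(0, S(-4))*(-334) = 0*(-334) = 0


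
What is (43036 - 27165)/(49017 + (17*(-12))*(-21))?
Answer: 15871/53301 ≈ 0.29776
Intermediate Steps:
(43036 - 27165)/(49017 + (17*(-12))*(-21)) = 15871/(49017 - 204*(-21)) = 15871/(49017 + 4284) = 15871/53301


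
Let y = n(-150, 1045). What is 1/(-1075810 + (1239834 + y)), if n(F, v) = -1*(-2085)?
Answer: 1/166109 ≈ 6.0201e-6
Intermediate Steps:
n(F, v) = 2085
y = 2085
1/(-1075810 + (1239834 + y)) = 1/(-1075810 + (1239834 + 2085)) = 1/(-1075810 + 1241919) = 1/166109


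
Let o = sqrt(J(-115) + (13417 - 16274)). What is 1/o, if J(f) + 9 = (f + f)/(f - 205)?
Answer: -4*I*sqrt(183378)/91689 ≈ -0.018682*I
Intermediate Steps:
J(f) = -9 + 2*f/(-205 + f) (J(f) = -9 + (f + f)/(f - 205) = -9 + (2*f)/(-205 + f) = -9 + 2*f/(-205 + f))
o = I*sqrt(183378)/8 (o = sqrt((1845 - 7*(-115))/(-205 - 115) + (13417 - 16274)) = sqrt((1845 + 805)/(-320) - 2857) = sqrt(-1/320*2650 - 2857) = sqrt(-265/32 - 2857) = sqrt(-91689/32) = I*sqrt(183378)/8 ≈ 53.528*I)
1/o = 1/(I*sqrt(183378)/8) = -4*I*sqrt(183378)/91689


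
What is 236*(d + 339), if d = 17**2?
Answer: 148208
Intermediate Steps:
d = 289
236*(d + 339) = 236*(289 + 339) = 236*628 = 148208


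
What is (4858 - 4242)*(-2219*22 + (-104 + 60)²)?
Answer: -28879312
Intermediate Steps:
(4858 - 4242)*(-2219*22 + (-104 + 60)²) = 616*(-48818 + (-44)²) = 616*(-48818 + 1936) = 616*(-46882) = -28879312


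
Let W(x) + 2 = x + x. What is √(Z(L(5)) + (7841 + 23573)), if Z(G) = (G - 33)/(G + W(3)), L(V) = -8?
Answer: √125697/2 ≈ 177.27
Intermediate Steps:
W(x) = -2 + 2*x (W(x) = -2 + (x + x) = -2 + 2*x)
Z(G) = (-33 + G)/(4 + G) (Z(G) = (G - 33)/(G + (-2 + 2*3)) = (-33 + G)/(G + (-2 + 6)) = (-33 + G)/(G + 4) = (-33 + G)/(4 + G))
√(Z(L(5)) + (7841 + 23573)) = √((-33 - 8)/(4 - 8) + (7841 + 23573)) = √(-41/(-4) + 31414) = √(-¼*(-41) + 31414) = √(41/4 + 31414) = √(125697/4) = √125697/2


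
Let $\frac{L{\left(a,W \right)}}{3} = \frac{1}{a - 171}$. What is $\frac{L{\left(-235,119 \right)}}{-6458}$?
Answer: $\frac{3}{2621948} \approx 1.1442 \cdot 10^{-6}$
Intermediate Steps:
$L{\left(a,W \right)} = \frac{3}{-171 + a}$ ($L{\left(a,W \right)} = \frac{3}{a - 171} = \frac{3}{-171 + a}$)
$\frac{L{\left(-235,119 \right)}}{-6458} = \frac{3 \frac{1}{-171 - 235}}{-6458} = \frac{3}{-406} \left(- \frac{1}{6458}\right) = 3 \left(- \frac{1}{406}\right) \left(- \frac{1}{6458}\right) = \left(- \frac{3}{406}\right) \left(- \frac{1}{6458}\right) = \frac{3}{2621948}$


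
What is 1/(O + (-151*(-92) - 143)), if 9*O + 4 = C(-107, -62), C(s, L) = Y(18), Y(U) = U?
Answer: 9/123755 ≈ 7.2724e-5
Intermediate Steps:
C(s, L) = 18
O = 14/9 (O = -4/9 + (⅑)*18 = -4/9 + 2 = 14/9 ≈ 1.5556)
1/(O + (-151*(-92) - 143)) = 1/(14/9 + (-151*(-92) - 143)) = 1/(14/9 + (13892 - 143)) = 1/(14/9 + 13749) = 1/(123755/9) = 9/123755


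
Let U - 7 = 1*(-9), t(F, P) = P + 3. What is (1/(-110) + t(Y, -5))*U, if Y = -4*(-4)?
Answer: 221/55 ≈ 4.0182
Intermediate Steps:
Y = 16
t(F, P) = 3 + P
U = -2 (U = 7 + 1*(-9) = 7 - 9 = -2)
(1/(-110) + t(Y, -5))*U = (1/(-110) + (3 - 5))*(-2) = (-1/110 - 2)*(-2) = -221/110*(-2) = 221/55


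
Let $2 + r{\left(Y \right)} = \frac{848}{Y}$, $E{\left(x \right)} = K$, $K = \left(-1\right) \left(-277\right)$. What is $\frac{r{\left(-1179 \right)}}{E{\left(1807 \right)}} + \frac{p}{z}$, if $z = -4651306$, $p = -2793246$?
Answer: $\frac{448657285691}{759518733699} \approx 0.59071$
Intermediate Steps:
$K = 277$
$E{\left(x \right)} = 277$
$r{\left(Y \right)} = -2 + \frac{848}{Y}$
$\frac{r{\left(-1179 \right)}}{E{\left(1807 \right)}} + \frac{p}{z} = \frac{-2 + \frac{848}{-1179}}{277} - \frac{2793246}{-4651306} = \left(-2 + 848 \left(- \frac{1}{1179}\right)\right) \frac{1}{277} - - \frac{1396623}{2325653} = \left(-2 - \frac{848}{1179}\right) \frac{1}{277} + \frac{1396623}{2325653} = \left(- \frac{3206}{1179}\right) \frac{1}{277} + \frac{1396623}{2325653} = - \frac{3206}{326583} + \frac{1396623}{2325653} = \frac{448657285691}{759518733699}$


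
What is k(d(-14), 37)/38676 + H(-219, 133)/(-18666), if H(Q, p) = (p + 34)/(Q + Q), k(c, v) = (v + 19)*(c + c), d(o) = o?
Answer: -1067754271/26350306884 ≈ -0.040522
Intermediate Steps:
k(c, v) = 2*c*(19 + v) (k(c, v) = (19 + v)*(2*c) = 2*c*(19 + v))
H(Q, p) = (34 + p)/(2*Q) (H(Q, p) = (34 + p)/((2*Q)) = (34 + p)*(1/(2*Q)) = (34 + p)/(2*Q))
k(d(-14), 37)/38676 + H(-219, 133)/(-18666) = (2*(-14)*(19 + 37))/38676 + ((½)*(34 + 133)/(-219))/(-18666) = (2*(-14)*56)*(1/38676) + ((½)*(-1/219)*167)*(-1/18666) = -1568*1/38676 - 167/438*(-1/18666) = -392/9669 + 167/8175708 = -1067754271/26350306884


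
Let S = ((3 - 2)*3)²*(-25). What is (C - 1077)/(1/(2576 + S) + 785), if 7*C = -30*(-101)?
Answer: -10600659/12918752 ≈ -0.82056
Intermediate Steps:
S = -225 (S = (1*3)²*(-25) = 3²*(-25) = 9*(-25) = -225)
C = 3030/7 (C = (-30*(-101))/7 = (⅐)*3030 = 3030/7 ≈ 432.86)
(C - 1077)/(1/(2576 + S) + 785) = (3030/7 - 1077)/(1/(2576 - 225) + 785) = -4509/(7*(1/2351 + 785)) = -4509/(7*1845536/2351) = -4509/7*2351/1845536 = -10600659/12918752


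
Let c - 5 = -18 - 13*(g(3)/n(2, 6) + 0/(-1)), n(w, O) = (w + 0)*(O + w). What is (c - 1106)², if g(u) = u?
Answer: 321951249/256 ≈ 1.2576e+6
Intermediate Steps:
n(w, O) = w*(O + w)
c = -247/16 (c = 5 + (-18 - 13*(3/((2*(6 + 2))) + 0/(-1))) = 5 + (-18 - 13*(3/((2*8)) + 0*(-1))) = 5 + (-18 - 13*(3/16 + 0)) = 5 + (-18 - 13*3/16) = 5 + (-18 - 39/16) = 5 - 327/16 = -247/16 ≈ -15.438)
(c - 1106)² = (-247/16 - 1106)² = (-17943/16)² = 321951249/256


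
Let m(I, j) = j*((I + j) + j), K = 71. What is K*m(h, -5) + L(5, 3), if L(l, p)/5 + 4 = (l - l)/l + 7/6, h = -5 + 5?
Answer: 21215/6 ≈ 3535.8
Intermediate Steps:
h = 0
L(l, p) = -85/6 (L(l, p) = -20 + 5*((l - l)/l + 7/6) = -20 + 5*(0/l + 7*(⅙)) = -20 + 5*(0 + 7/6) = -20 + 5*(7/6) = -20 + 35/6 = -85/6)
m(I, j) = j*(I + 2*j)
K*m(h, -5) + L(5, 3) = 71*(-5*(0 + 2*(-5))) - 85/6 = 71*(-5*(0 - 10)) - 85/6 = 71*(-5*(-10)) - 85/6 = 71*50 - 85/6 = 3550 - 85/6 = 21215/6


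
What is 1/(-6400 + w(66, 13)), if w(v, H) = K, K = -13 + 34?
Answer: -1/6379 ≈ -0.00015676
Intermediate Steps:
K = 21
w(v, H) = 21
1/(-6400 + w(66, 13)) = 1/(-6400 + 21) = 1/(-6379) = -1/6379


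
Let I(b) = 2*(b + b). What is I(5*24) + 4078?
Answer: 4558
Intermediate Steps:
I(b) = 4*b (I(b) = 2*(2*b) = 4*b)
I(5*24) + 4078 = 4*(5*24) + 4078 = 4*120 + 4078 = 480 + 4078 = 4558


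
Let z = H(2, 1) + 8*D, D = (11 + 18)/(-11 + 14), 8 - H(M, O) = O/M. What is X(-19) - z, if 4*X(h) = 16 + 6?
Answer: -238/3 ≈ -79.333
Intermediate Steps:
X(h) = 11/2 (X(h) = (16 + 6)/4 = (1/4)*22 = 11/2)
H(M, O) = 8 - O/M
D = 29/3 ≈ 9.6667
z = 509/6 (z = (8 - 1*1/2) + 8*(29/3) = (8 - 1*1*1/2) + 232/3 = (8 - 1/2) + 232/3 = 15/2 + 232/3 = 509/6 ≈ 84.833)
X(-19) - z = 11/2 - 1*509/6 = 11/2 - 509/6 = -238/3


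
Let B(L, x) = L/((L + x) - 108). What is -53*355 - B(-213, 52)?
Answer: -5061448/269 ≈ -18816.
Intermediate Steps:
B(L, x) = L/(-108 + L + x)
-53*355 - B(-213, 52) = -53*355 - (-213)/(-108 - 213 + 52) = -18815 - (-213)/(-269) = -18815 - (-213)*(-1)/269 = -18815 - 1*213/269 = -18815 - 213/269 = -5061448/269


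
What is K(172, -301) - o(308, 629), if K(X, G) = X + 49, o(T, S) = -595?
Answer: 816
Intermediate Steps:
K(X, G) = 49 + X
K(172, -301) - o(308, 629) = (49 + 172) - 1*(-595) = 221 + 595 = 816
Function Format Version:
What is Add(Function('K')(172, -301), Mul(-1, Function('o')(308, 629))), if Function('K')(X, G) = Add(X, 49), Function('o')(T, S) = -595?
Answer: 816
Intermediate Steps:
Function('K')(X, G) = Add(49, X)
Add(Function('K')(172, -301), Mul(-1, Function('o')(308, 629))) = Add(Add(49, 172), Mul(-1, -595)) = Add(221, 595) = 816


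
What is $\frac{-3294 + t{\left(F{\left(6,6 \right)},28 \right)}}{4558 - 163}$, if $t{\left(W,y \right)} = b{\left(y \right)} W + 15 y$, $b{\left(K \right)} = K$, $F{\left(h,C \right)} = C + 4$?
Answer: $- \frac{2594}{4395} \approx -0.59022$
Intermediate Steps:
$F{\left(h,C \right)} = 4 + C$
$t{\left(W,y \right)} = 15 y + W y$ ($t{\left(W,y \right)} = y W + 15 y = W y + 15 y = 15 y + W y$)
$\frac{-3294 + t{\left(F{\left(6,6 \right)},28 \right)}}{4558 - 163} = \frac{-3294 + 28 \left(15 + \left(4 + 6\right)\right)}{4558 - 163} = \frac{-3294 + 28 \left(15 + 10\right)}{4395} = \left(-3294 + 28 \cdot 25\right) \frac{1}{4395} = \left(-3294 + 700\right) \frac{1}{4395} = \left(-2594\right) \frac{1}{4395} = - \frac{2594}{4395}$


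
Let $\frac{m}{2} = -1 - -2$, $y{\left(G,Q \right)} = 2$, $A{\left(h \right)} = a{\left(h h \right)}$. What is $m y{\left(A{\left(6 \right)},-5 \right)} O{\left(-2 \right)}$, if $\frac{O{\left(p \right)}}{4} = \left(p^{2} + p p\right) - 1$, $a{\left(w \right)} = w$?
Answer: $112$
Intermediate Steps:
$A{\left(h \right)} = h^{2}$ ($A{\left(h \right)} = h h = h^{2}$)
$O{\left(p \right)} = -4 + 8 p^{2}$ ($O{\left(p \right)} = 4 \left(\left(p^{2} + p p\right) - 1\right) = 4 \left(\left(p^{2} + p^{2}\right) - 1\right) = 4 \left(2 p^{2} - 1\right) = 4 \left(-1 + 2 p^{2}\right) = -4 + 8 p^{2}$)
$m = 2$ ($m = 2 \left(-1 - -2\right) = 2 \left(-1 + 2\right) = 2 \cdot 1 = 2$)
$m y{\left(A{\left(6 \right)},-5 \right)} O{\left(-2 \right)} = 2 \cdot 2 \left(-4 + 8 \left(-2\right)^{2}\right) = 4 \left(-4 + 8 \cdot 4\right) = 4 \left(-4 + 32\right) = 4 \cdot 28 = 112$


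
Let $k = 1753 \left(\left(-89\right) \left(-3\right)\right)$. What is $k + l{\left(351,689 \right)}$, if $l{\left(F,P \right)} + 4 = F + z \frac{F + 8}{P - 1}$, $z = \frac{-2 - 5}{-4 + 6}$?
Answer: $\frac{644513135}{1376} \approx 4.684 \cdot 10^{5}$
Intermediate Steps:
$z = - \frac{7}{2} \approx -3.5$
$l{\left(F,P \right)} = -4 + F - \frac{7 \left(8 + F\right)}{2 \left(-1 + P\right)}$ ($l{\left(F,P \right)} = -4 + \left(F - \frac{7 \frac{F + 8}{P - 1}}{2}\right) = -4 + \left(F - \frac{7 \frac{8 + F}{-1 + P}}{2}\right) = -4 + \left(F - \frac{7 \left(8 + F\right)}{2 \left(-1 + P\right)}\right) = -4 + F - \frac{7 \left(8 + F\right)}{2 \left(-1 + P\right)}$)
$k = 468051$ ($k = 1753 \cdot 267 = 468051$)
$k + l{\left(351,689 \right)} = 468051 + \frac{-24 - 2756 - \frac{3159}{2} + 351 \cdot 689}{-1 + 689} = 468051 + \frac{-24 - 2756 - \frac{3159}{2} + 241839}{688} = 468051 + \frac{1}{688} \cdot \frac{474959}{2} = 468051 + \frac{474959}{1376} = \frac{644513135}{1376}$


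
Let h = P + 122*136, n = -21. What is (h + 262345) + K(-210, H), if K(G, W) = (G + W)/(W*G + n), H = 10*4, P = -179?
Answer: 2347421288/8421 ≈ 2.7876e+5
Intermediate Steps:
H = 40
h = 16413 (h = -179 + 122*136 = -179 + 16592 = 16413)
K(G, W) = (G + W)/(-21 + G*W) (K(G, W) = (G + W)/(W*G - 21) = (G + W)/(G*W - 21) = (G + W)/(-21 + G*W))
(h + 262345) + K(-210, H) = (16413 + 262345) + (-210 + 40)/(-21 - 210*40) = 278758 - 170/(-21 - 8400) = 278758 - 170/(-8421) = 278758 - 1/8421*(-170) = 278758 + 170/8421 = 2347421288/8421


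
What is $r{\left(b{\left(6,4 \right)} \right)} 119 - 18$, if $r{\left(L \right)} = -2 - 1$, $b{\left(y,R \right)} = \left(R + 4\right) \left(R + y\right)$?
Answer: $-375$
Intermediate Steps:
$b{\left(y,R \right)} = \left(4 + R\right) \left(R + y\right)$
$r{\left(L \right)} = -3$ ($r{\left(L \right)} = -2 - 1 = -3$)
$r{\left(b{\left(6,4 \right)} \right)} 119 - 18 = \left(-3\right) 119 - 18 = -357 - 18 = -375$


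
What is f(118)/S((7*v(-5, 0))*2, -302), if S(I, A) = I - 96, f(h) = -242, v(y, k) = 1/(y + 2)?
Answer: 363/151 ≈ 2.4040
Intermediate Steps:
v(y, k) = 1/(2 + y)
S(I, A) = -96 + I
f(118)/S((7*v(-5, 0))*2, -302) = -242/(-96 + (7/(2 - 5))*2) = -242/(-96 + (7/(-3))*2) = -242/(-96 + (7*(-⅓))*2) = -242/(-96 - 7/3*2) = -242/(-96 - 14/3) = -242/(-302/3) = -242*(-3/302) = 363/151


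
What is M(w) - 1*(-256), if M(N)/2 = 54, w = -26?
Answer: 364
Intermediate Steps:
M(N) = 108 (M(N) = 2*54 = 108)
M(w) - 1*(-256) = 108 - 1*(-256) = 108 + 256 = 364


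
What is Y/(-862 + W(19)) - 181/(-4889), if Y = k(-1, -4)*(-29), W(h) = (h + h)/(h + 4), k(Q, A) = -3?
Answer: -2067087/32247844 ≈ -0.064100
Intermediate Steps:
W(h) = 2*h/(4 + h) (W(h) = (2*h)/(4 + h) = 2*h/(4 + h))
Y = 87 (Y = -3*(-29) = 87)
Y/(-862 + W(19)) - 181/(-4889) = 87/(-862 + 2*19/(4 + 19)) - 181/(-4889) = 87/(-862 + 2*19/23) - 181*(-1/4889) = 87/(-862 + 2*19*(1/23)) + 181/4889 = 87/(-862 + 38/23) + 181/4889 = 87/(-19788/23) + 181/4889 = 87*(-23/19788) + 181/4889 = -667/6596 + 181/4889 = -2067087/32247844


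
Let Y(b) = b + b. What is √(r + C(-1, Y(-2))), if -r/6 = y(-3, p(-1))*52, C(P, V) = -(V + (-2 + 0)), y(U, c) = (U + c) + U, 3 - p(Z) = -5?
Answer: I*√618 ≈ 24.86*I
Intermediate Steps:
Y(b) = 2*b
p(Z) = 8 (p(Z) = 3 - 1*(-5) = 3 + 5 = 8)
y(U, c) = c + 2*U
C(P, V) = 2 - V (C(P, V) = -(V - 2) = -(-2 + V) = 2 - V)
r = -624 (r = -6*(8 + 2*(-3))*52 = -6*(8 - 6)*52 = -12*52 = -6*104 = -624)
√(r + C(-1, Y(-2))) = √(-624 + (2 - 2*(-2))) = √(-624 + (2 - 1*(-4))) = √(-624 + (2 + 4)) = √(-624 + 6) = √(-618) = I*√618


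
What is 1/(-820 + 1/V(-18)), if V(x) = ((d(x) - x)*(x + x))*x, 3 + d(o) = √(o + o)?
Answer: -89867844360/73691624404801 + 3888*I/73691624404801 ≈ -0.0012195 + 5.276e-11*I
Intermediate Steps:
d(o) = -3 + √2*√o (d(o) = -3 + √(o + o) = -3 + √(2*o) = -3 + √2*√o)
V(x) = 2*x²*(-3 - x + √2*√x) (V(x) = (((-3 + √2*√x) - x)*(x + x))*x = ((-3 - x + √2*√x)*(2*x))*x = (2*x*(-3 - x + √2*√x))*x = 2*x²*(-3 - x + √2*√x))
1/(-820 + 1/V(-18)) = 1/(-820 + 1/(2*(-18)²*(-3 - 1*(-18) + √2*√(-18)))) = 1/(-820 + 1/(2*324*(-3 + 18 + √2*(3*I*√2)))) = 1/(-820 + 1/(2*324*(-3 + 18 + 6*I))) = 1/(-820 + 1/(2*324*(15 + 6*I))) = 1/(-820 + 1/(9720 + 3888*I)) = 1/(-820 + (9720 - 3888*I)/109594944)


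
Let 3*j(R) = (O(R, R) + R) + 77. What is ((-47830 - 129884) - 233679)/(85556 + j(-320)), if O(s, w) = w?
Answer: -1234179/256105 ≈ -4.8190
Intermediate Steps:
j(R) = 77/3 + 2*R/3 (j(R) = ((R + R) + 77)/3 = (2*R + 77)/3 = (77 + 2*R)/3 = 77/3 + 2*R/3)
((-47830 - 129884) - 233679)/(85556 + j(-320)) = ((-47830 - 129884) - 233679)/(85556 + (77/3 + (⅔)*(-320))) = (-177714 - 233679)/(85556 + (77/3 - 640/3)) = -411393/(85556 - 563/3) = -411393/256105/3 = -411393*3/256105 = -1234179/256105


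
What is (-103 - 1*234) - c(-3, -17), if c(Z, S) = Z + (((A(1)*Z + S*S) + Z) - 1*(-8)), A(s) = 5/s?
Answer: -613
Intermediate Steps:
c(Z, S) = 8 + S² + 7*Z (c(Z, S) = Z + ((((5/1)*Z + S*S) + Z) - 1*(-8)) = Z + ((((5*1)*Z + S²) + Z) + 8) = Z + (((5*Z + S²) + Z) + 8) = Z + (((S² + 5*Z) + Z) + 8) = Z + ((S² + 6*Z) + 8) = Z + (8 + S² + 6*Z) = 8 + S² + 7*Z)
(-103 - 1*234) - c(-3, -17) = (-103 - 1*234) - (8 + (-17)² + 7*(-3)) = (-103 - 234) - (8 + 289 - 21) = -337 - 1*276 = -337 - 276 = -613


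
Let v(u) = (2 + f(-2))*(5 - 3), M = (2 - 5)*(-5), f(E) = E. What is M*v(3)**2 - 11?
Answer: -11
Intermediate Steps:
M = 15 (M = -3*(-5) = 15)
v(u) = 0 (v(u) = (2 - 2)*(5 - 3) = 0*2 = 0)
M*v(3)**2 - 11 = 15*0**2 - 11 = 15*0 - 11 = 0 - 11 = -11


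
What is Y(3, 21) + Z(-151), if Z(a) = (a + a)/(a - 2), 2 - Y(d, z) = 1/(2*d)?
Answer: 1165/306 ≈ 3.8072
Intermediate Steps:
Y(d, z) = 2 - 1/(2*d)
Z(a) = 2*a/(-2 + a) (Z(a) = (2*a)/(-2 + a) = 2*a/(-2 + a))
Y(3, 21) + Z(-151) = (2 - ½/3) + 2*(-151)/(-2 - 151) = (2 - ½*⅓) + 2*(-151)/(-153) = (2 - ⅙) + 2*(-151)*(-1/153) = 11/6 + 302/153 = 1165/306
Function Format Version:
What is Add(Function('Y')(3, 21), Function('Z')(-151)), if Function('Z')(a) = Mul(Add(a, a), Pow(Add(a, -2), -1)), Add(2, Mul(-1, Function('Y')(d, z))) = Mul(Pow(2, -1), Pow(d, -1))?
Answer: Rational(1165, 306) ≈ 3.8072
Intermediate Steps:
Function('Y')(d, z) = Add(2, Mul(Rational(-1, 2), Pow(d, -1))) (Function('Y')(d, z) = Add(2, Mul(-1, Mul(Pow(2, -1), Pow(d, -1)))) = Add(2, Mul(-1, Mul(Rational(1, 2), Pow(d, -1)))) = Add(2, Mul(Rational(-1, 2), Pow(d, -1))))
Function('Z')(a) = Mul(2, a, Pow(Add(-2, a), -1)) (Function('Z')(a) = Mul(Mul(2, a), Pow(Add(-2, a), -1)) = Mul(2, a, Pow(Add(-2, a), -1)))
Add(Function('Y')(3, 21), Function('Z')(-151)) = Add(Add(2, Mul(Rational(-1, 2), Pow(3, -1))), Mul(2, -151, Pow(Add(-2, -151), -1))) = Add(Add(2, Mul(Rational(-1, 2), Rational(1, 3))), Mul(2, -151, Pow(-153, -1))) = Add(Add(2, Rational(-1, 6)), Mul(2, -151, Rational(-1, 153))) = Add(Rational(11, 6), Rational(302, 153)) = Rational(1165, 306)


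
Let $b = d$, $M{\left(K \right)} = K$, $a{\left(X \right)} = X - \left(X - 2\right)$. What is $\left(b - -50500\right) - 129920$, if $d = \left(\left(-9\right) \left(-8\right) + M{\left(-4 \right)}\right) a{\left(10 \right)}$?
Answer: $-79284$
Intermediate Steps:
$a{\left(X \right)} = 2$ ($a{\left(X \right)} = X - \left(-2 + X\right) = 2$)
$d = 136$ ($d = \left(\left(-9\right) \left(-8\right) - 4\right) 2 = \left(72 - 4\right) 2 = 68 \cdot 2 = 136$)
$b = 136$
$\left(b - -50500\right) - 129920 = \left(136 - -50500\right) - 129920 = \left(136 + \left(-259 + 50759\right)\right) - 129920 = \left(136 + 50500\right) - 129920 = 50636 - 129920 = -79284$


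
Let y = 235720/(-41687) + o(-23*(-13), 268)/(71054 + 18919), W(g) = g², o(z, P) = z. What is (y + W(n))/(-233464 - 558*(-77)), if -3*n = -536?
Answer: -279039529193/1665505120062 ≈ -0.16754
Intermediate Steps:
n = 536/3 (n = -⅓*(-536) = 536/3 ≈ 178.67)
y = -1630459319/288515727 (y = 235720/(-41687) + (-23*(-13))/(71054 + 18919) = 235720*(-1/41687) + 299/89973 = -235720/41687 + 299*(1/89973) = -235720/41687 + 23/6921 = -1630459319/288515727 ≈ -5.6512)
(y + W(n))/(-233464 - 558*(-77)) = (-1630459319/288515727 + (536/3)²)/(-233464 - 558*(-77)) = (-1630459319/288515727 + 287296/9)/(-233464 + 42966) = (3069434821123/96171909)/(-190498) = (3069434821123/96171909)*(-1/190498) = -279039529193/1665505120062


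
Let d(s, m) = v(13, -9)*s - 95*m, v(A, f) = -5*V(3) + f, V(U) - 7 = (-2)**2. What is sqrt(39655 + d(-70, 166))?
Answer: sqrt(28365) ≈ 168.42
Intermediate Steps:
V(U) = 11 (V(U) = 7 + (-2)**2 = 7 + 4 = 11)
v(A, f) = -55 + f (v(A, f) = -5*11 + f = -55 + f)
d(s, m) = -95*m - 64*s (d(s, m) = (-55 - 9)*s - 95*m = -64*s - 95*m = -95*m - 64*s)
sqrt(39655 + d(-70, 166)) = sqrt(39655 + (-95*166 - 64*(-70))) = sqrt(39655 + (-15770 + 4480)) = sqrt(39655 - 11290) = sqrt(28365)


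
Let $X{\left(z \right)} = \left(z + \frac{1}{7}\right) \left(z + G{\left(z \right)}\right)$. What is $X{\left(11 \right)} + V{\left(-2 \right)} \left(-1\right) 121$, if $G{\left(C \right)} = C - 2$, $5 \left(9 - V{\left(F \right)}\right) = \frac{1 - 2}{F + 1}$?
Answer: $- \frac{29468}{35} \approx -841.94$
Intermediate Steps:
$V{\left(F \right)} = 9 + \frac{1}{5 \left(1 + F\right)}$ ($V{\left(F \right)} = 9 - \frac{\left(1 - 2\right) \frac{1}{F + 1}}{5} = 9 - \frac{\left(-1\right) \frac{1}{1 + F}}{5} = 9 + \frac{1}{5 \left(1 + F\right)}$)
$G{\left(C \right)} = -2 + C$ ($G{\left(C \right)} = C - 2 = -2 + C$)
$X{\left(z \right)} = \left(-2 + 2 z\right) \left(\frac{1}{7} + z\right)$ ($X{\left(z \right)} = \left(z + \frac{1}{7}\right) \left(z + \left(-2 + z\right)\right) = \left(z + \frac{1}{7}\right) \left(-2 + 2 z\right) = \left(\frac{1}{7} + z\right) \left(-2 + 2 z\right) = \left(-2 + 2 z\right) \left(\frac{1}{7} + z\right)$)
$X{\left(11 \right)} + V{\left(-2 \right)} \left(-1\right) 121 = \left(- \frac{2}{7} + 2 \cdot 11^{2} - \frac{132}{7}\right) + \frac{46 + 45 \left(-2\right)}{5 \left(1 - 2\right)} \left(-1\right) 121 = \left(- \frac{2}{7} + 2 \cdot 121 - \frac{132}{7}\right) + \frac{46 - 90}{5 \left(-1\right)} \left(-1\right) 121 = \left(- \frac{2}{7} + 242 - \frac{132}{7}\right) + \frac{1}{5} \left(-1\right) \left(-44\right) \left(-1\right) 121 = \frac{1560}{7} + \frac{44}{5} \left(-1\right) 121 = \frac{1560}{7} - \frac{5324}{5} = - \frac{29468}{35}$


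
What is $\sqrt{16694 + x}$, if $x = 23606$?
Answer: $10 \sqrt{403} \approx 200.75$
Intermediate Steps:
$\sqrt{16694 + x} = \sqrt{16694 + 23606} = \sqrt{40300} = 10 \sqrt{403}$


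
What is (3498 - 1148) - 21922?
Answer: -19572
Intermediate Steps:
(3498 - 1148) - 21922 = 2350 - 21922 = -19572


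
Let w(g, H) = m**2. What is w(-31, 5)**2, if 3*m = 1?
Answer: 1/81 ≈ 0.012346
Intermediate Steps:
m = 1/3 (m = (1/3)*1 = 1/3 ≈ 0.33333)
w(g, H) = 1/9 (w(g, H) = (1/3)**2 = 1/9)
w(-31, 5)**2 = (1/9)**2 = 1/81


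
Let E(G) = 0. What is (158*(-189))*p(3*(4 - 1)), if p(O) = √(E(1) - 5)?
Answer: -29862*I*√5 ≈ -66774.0*I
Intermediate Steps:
p(O) = I*√5 (p(O) = √(0 - 5) = √(-5) = I*√5)
(158*(-189))*p(3*(4 - 1)) = (158*(-189))*(I*√5) = -29862*I*√5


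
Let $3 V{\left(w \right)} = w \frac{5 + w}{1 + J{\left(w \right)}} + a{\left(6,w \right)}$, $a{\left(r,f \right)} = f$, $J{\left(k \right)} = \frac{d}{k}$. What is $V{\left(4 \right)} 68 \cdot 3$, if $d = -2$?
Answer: $5168$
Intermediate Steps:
$J{\left(k \right)} = - \frac{2}{k}$
$V{\left(w \right)} = \frac{w}{3} + \frac{w \left(5 + w\right)}{3 \left(1 - \frac{2}{w}\right)}$ ($V{\left(w \right)} = \frac{w \frac{5 + w}{1 - \frac{2}{w}} + w}{3} = \frac{\frac{w \left(5 + w\right)}{1 - \frac{2}{w}} + w}{3} = \frac{w + \frac{w \left(5 + w\right)}{1 - \frac{2}{w}}}{3} = \frac{w}{3} + \frac{w \left(5 + w\right)}{3 \left(1 - \frac{2}{w}\right)}$)
$V{\left(4 \right)} 68 \cdot 3 = \frac{1}{3} \cdot 4 \frac{1}{-2 + 4} \left(-2 + 4^{2} + 6 \cdot 4\right) 68 \cdot 3 = \frac{1}{3} \cdot 4 \cdot \frac{1}{2} \left(-2 + 16 + 24\right) 68 \cdot 3 = \frac{1}{3} \cdot 4 \cdot \frac{1}{2} \cdot 38 \cdot 68 \cdot 3 = \frac{76}{3} \cdot 68 \cdot 3 = \frac{5168}{3} \cdot 3 = 5168$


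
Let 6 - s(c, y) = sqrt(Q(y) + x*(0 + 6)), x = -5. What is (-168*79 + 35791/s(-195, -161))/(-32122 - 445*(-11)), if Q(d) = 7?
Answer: 568302/1606393 - 35791*I*sqrt(23)/1606393 ≈ 0.35378 - 0.10685*I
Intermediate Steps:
s(c, y) = 6 - I*sqrt(23) (s(c, y) = 6 - sqrt(7 - 5*(0 + 6)) = 6 - sqrt(7 - 5*6) = 6 - sqrt(7 - 30) = 6 - sqrt(-23) = 6 - I*sqrt(23))
(-168*79 + 35791/s(-195, -161))/(-32122 - 445*(-11)) = (-168*79 + 35791/(6 - I*sqrt(23)))/(-32122 - 445*(-11)) = (-13272 + 35791/(6 - I*sqrt(23)))/(-32122 + 4895) = (-13272 + 35791/(6 - I*sqrt(23)))/(-27227) = (-13272 + 35791/(6 - I*sqrt(23)))*(-1/27227) = 13272/27227 - 35791/(27227*(6 - I*sqrt(23)))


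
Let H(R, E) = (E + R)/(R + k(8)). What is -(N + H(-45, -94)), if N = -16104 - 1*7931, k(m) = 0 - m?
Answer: 1273716/53 ≈ 24032.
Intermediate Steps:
k(m) = -m
H(R, E) = (E + R)/(-8 + R) (H(R, E) = (E + R)/(R - 1*8) = (E + R)/(R - 8) = (E + R)/(-8 + R))
N = -24035 (N = -16104 - 7931 = -24035)
-(N + H(-45, -94)) = -(-24035 + (-94 - 45)/(-8 - 45)) = -(-24035 - 139/(-53)) = -(-24035 - 1/53*(-139)) = -(-24035 + 139/53) = -1*(-1273716/53) = 1273716/53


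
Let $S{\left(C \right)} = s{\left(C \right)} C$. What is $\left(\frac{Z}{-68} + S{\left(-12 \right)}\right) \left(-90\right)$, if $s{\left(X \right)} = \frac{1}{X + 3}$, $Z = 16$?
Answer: $- \frac{1680}{17} \approx -98.823$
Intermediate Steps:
$s{\left(X \right)} = \frac{1}{3 + X}$
$S{\left(C \right)} = \frac{C}{3 + C}$
$\left(\frac{Z}{-68} + S{\left(-12 \right)}\right) \left(-90\right) = \left(\frac{16}{-68} - \frac{12}{3 - 12}\right) \left(-90\right) = \left(16 \left(- \frac{1}{68}\right) - \frac{12}{-9}\right) \left(-90\right) = \left(- \frac{4}{17} - - \frac{4}{3}\right) \left(-90\right) = \left(- \frac{4}{17} + \frac{4}{3}\right) \left(-90\right) = \frac{56}{51} \left(-90\right) = - \frac{1680}{17}$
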